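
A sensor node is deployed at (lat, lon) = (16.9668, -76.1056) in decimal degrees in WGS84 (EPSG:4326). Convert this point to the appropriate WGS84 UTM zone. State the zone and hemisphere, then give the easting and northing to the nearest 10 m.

Longitude -76.1056° lies in the 6° band [-78°, -72°), giving zone 18; latitude is north of the equator, so 18N.
Zone 18 central meridian λ₀ = 6×18 − 183 = -75°; Δλ = -1.1056°.
Transverse Mercator on WGS84 with k₀ = 0.9996 gives E = 382289.555 m, N = 1876213.736 m.

Zone 18N: E 382290 m, N 1876210 m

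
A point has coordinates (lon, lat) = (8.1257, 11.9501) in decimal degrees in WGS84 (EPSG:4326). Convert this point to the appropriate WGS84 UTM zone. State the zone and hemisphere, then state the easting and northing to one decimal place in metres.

Zone 32N: E 404803.6 m, N 1321186.2 m

Longitude 8.1257° lies in the 6° band [6°, 12°), giving zone 32; latitude is north of the equator, so 32N.
Zone 32 central meridian λ₀ = 6×32 − 183 = 9°; Δλ = -0.8743°.
Transverse Mercator on WGS84 with k₀ = 0.9996 gives E = 404803.627 m, N = 1321186.202 m.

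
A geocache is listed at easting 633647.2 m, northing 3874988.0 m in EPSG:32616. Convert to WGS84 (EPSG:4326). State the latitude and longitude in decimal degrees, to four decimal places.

lat 35.0087°, lon -85.5353°

Zone 16N: λ₀ = -87°, k₀ = 0.9996, false easting 500000 m.
Meridian distance M = (N − FN)/k₀ = 3876538.6 m.
Inverse transverse Mercator on WGS84 gives φ = 35.00869979°, λ = -85.53529965°.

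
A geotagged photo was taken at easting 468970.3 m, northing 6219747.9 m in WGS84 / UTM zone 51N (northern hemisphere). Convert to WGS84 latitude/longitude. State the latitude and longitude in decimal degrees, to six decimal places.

lat 56.121800°, lon 122.500899°

Zone 51N: λ₀ = 123°, k₀ = 0.9996, false easting 500000 m.
Meridian distance M = (N − FN)/k₀ = 6222236.8 m.
Inverse transverse Mercator on WGS84 gives φ = 56.12179966°, λ = 122.50089935°.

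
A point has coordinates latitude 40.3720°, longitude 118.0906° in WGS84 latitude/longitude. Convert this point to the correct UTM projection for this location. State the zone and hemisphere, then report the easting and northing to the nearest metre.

Longitude 118.0906° lies in the 6° band [114°, 120°), giving zone 50; latitude is north of the equator, so 50N.
Zone 50 central meridian λ₀ = 6×50 − 183 = 117°; Δλ = +1.0906°.
Transverse Mercator on WGS84 with k₀ = 0.9996 gives E = 592587.062 m, N = 4469617.728 m.

Zone 50N: E 592587 m, N 4469618 m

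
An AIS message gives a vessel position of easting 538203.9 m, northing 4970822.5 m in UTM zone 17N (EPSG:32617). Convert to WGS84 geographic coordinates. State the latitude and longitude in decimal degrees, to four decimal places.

lat 44.8898°, lon -80.5162°

Zone 17N: λ₀ = -81°, k₀ = 0.9996, false easting 500000 m.
Meridian distance M = (N − FN)/k₀ = 4972811.6 m.
Inverse transverse Mercator on WGS84 gives φ = 44.88979973°, λ = -80.51619955°.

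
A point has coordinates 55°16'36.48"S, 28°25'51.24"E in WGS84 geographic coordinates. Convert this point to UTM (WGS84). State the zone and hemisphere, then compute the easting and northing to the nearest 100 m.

Zone 35S: E 590900 m, N 3873500 m

Longitude 28.4309° lies in the 6° band [24°, 30°), giving zone 35; latitude is south of the equator, so 35S.
Zone 35 central meridian λ₀ = 6×35 − 183 = 27°; Δλ = +1.4309°.
Transverse Mercator on WGS84 with k₀ = 0.9996 gives E = 590898.052 m, N = 3873472.862 m.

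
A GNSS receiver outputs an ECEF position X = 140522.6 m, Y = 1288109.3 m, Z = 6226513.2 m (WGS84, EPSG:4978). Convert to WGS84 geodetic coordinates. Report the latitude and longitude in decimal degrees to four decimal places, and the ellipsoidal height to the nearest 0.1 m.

lat 78.3209°, lon 83.7741°, h 2273.0 m

λ = atan2(Y, X) = 83.77410124°; p = √(X²+Y²) = 1295751.6 m.
Bowring's method on WGS84 (a = 6378137 m, b = 6356752.314 m) gives φ = 78.32089989°, h = 2273.013 m.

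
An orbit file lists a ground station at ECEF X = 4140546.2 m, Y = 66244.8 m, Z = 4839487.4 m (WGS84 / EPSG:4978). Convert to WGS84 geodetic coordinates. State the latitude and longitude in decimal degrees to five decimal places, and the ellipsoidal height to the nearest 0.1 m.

λ = atan2(Y, X) = 0.91659976°; p = √(X²+Y²) = 4141076.1 m.
Bowring's method on WGS84 (a = 6378137 m, b = 6356752.314 m) gives φ = 49.63679970°, h = 3626.284 m.

lat 49.63680°, lon 0.91660°, h 3626.3 m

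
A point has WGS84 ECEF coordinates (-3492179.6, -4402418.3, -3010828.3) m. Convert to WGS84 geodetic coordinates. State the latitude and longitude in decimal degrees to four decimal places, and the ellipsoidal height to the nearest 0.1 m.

λ = atan2(Y, X) = -128.42290023°; p = √(X²+Y²) = 5619306.5 m.
Bowring's method on WGS84 (a = 6378137 m, b = 6356752.314 m) gives φ = -28.34289972°, h = 1735.232 m.

lat -28.3429°, lon -128.4229°, h 1735.2 m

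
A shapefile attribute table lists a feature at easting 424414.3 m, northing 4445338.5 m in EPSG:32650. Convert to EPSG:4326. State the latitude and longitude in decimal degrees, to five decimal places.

Zone 50N: λ₀ = 117°, k₀ = 0.9996, false easting 500000 m.
Meridian distance M = (N − FN)/k₀ = 4447117.3 m.
Inverse transverse Mercator on WGS84 gives φ = 40.15500043°, λ = 116.11249978°.

lat 40.15500°, lon 116.11250°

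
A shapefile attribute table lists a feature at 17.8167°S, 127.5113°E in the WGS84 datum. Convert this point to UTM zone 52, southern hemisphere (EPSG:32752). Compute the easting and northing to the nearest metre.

E 342226 m, N 8029467 m

Zone 52 central meridian λ₀ = 6×52 − 183 = 129°; Δλ = -1.4887°.
Transverse Mercator on WGS84 with k₀ = 0.9996 gives E = 342225.766 m, N = 8029466.613 m.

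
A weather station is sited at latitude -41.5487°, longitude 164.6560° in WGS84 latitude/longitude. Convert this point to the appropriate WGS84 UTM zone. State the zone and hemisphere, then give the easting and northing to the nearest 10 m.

Longitude 164.6560° lies in the 6° band [162°, 168°), giving zone 58; latitude is south of the equator, so 58S.
Zone 58 central meridian λ₀ = 6×58 − 183 = 165°; Δλ = -0.3440°.
Transverse Mercator on WGS84 with k₀ = 0.9996 gives E = 471310.306 m, N = 5400271.998 m.

Zone 58S: E 471310 m, N 5400270 m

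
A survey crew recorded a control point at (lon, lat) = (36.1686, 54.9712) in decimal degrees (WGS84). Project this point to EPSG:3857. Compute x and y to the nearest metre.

x 4026270 m, y 7356279 m

Web Mercator is spherical with R = a = 6378137 m.
x = R·λ = 6378137 × 0.631261156 = 4026270.135 m.
y = R·ln tan(π/4 + φ/2) = 6378137 × 1.153358516 = 7356278.625 m.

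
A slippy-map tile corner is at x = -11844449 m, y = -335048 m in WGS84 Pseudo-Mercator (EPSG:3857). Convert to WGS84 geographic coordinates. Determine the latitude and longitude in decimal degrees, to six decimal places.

R = 6378137 m. λ = x/R = -106.40049569°.
φ = 2·arctan(exp(y/R)) − 90° = 2·arctan(0.94883) − 90° = -3.00840411°.

lat -3.008404°, lon -106.400496°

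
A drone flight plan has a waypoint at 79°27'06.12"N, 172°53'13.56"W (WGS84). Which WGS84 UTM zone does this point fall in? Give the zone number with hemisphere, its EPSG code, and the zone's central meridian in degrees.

UTM zone = ⌊(λ + 180)/6⌋ + 1; -172.8871° ∈ [-174°, -168°) → zone 2.
Hemisphere: N (φ ≥ 0).
Central meridian λ₀ = 6×2 − 183 = -171°.
EPSG code: 32602.

Zone 2N (EPSG:32602), central meridian -171°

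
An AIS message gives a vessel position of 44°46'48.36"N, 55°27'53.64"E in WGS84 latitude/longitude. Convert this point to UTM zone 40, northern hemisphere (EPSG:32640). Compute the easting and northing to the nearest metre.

Zone 40 central meridian λ₀ = 6×40 − 183 = 57°; Δλ = -1.5351°.
Transverse Mercator on WGS84 with k₀ = 0.9996 gives E = 378548.607 m, N = 4959668.944 m.

E 378549 m, N 4959669 m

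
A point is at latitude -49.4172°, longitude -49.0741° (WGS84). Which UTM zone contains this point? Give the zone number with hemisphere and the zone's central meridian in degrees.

UTM zone = ⌊(λ + 180)/6⌋ + 1; -49.0741° ∈ [-54°, -48°) → zone 22.
Hemisphere: S (φ < 0).
Central meridian λ₀ = 6×22 − 183 = -51°.

Zone 22S, central meridian -51°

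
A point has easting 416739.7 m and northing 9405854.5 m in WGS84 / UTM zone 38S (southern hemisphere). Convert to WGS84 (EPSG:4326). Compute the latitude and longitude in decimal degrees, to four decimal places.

lat -5.3748°, lon 44.2485°

Zone 38S: λ₀ = 45°, k₀ = 0.9996, false easting 500000 m, false northing 10000000 m.
Meridian distance M = (N − FN)/k₀ = -594383.3 m.
Inverse transverse Mercator on WGS84 gives φ = -5.37479992°, λ = 44.24849975°.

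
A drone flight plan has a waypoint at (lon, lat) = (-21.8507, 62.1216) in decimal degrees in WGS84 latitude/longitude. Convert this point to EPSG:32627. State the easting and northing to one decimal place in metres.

Zone 27 central meridian λ₀ = 6×27 − 183 = -21°; Δλ = -0.8507°.
Transverse Mercator on WGS84 with k₀ = 0.9996 gives E = 455621.249 m, N = 6888017.858 m.

E 455621.2 m, N 6888017.9 m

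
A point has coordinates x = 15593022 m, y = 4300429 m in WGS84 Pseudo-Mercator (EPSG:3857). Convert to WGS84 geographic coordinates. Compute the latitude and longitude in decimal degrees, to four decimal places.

lat 35.9986°, lon 140.0745°

R = 6378137 m. λ = x/R = 140.07449988°.
φ = 2·arctan(exp(y/R)) − 90° = 2·arctan(1.96255) − 90° = 35.99860192°.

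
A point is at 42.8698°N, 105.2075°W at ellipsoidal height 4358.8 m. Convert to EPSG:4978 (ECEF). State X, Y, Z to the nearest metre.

WGS84: a = 6378137 m, e² = 0.006694380; N(φ) = a/√(1−e²sin²φ) = 6388041.444 m.
X = (N+h)·cosφ·cosλ = -1228948.195 m; Y = (N+h)·cosφ·sinλ = -4520941.786 m; Z = (N(1−e²)+h)·sinφ = 4319877.623 m.

X -1228948 m, Y -4520942 m, Z 4319878 m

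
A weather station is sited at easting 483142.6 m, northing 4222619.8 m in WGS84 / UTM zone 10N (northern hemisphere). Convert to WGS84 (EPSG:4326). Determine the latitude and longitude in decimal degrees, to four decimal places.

lat 38.1513°, lon -123.1924°

Zone 10N: λ₀ = -123°, k₀ = 0.9996, false easting 500000 m.
Meridian distance M = (N − FN)/k₀ = 4224309.5 m.
Inverse transverse Mercator on WGS84 gives φ = 38.15130027°, λ = -123.19239944°.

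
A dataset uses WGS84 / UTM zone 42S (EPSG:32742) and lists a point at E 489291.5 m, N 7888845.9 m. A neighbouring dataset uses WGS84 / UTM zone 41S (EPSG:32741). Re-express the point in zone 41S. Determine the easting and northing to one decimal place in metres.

UTM 42S → geographic: φ = -19.09330041°, λ = 68.89819960°.
UTM 41S (λ₀ = 63°) forward: E = 1121306.613 m, N = 7878362.082 m.

E 1121306.6 m, N 7878362.1 m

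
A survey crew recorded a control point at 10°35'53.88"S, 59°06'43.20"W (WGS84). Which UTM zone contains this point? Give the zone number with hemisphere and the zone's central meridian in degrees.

UTM zone = ⌊(λ + 180)/6⌋ + 1; -59.1120° ∈ [-60°, -54°) → zone 21.
Hemisphere: S (φ < 0).
Central meridian λ₀ = 6×21 − 183 = -57°.

Zone 21S, central meridian -57°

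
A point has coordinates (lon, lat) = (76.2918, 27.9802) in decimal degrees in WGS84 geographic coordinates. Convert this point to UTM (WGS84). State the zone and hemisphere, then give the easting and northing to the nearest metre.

Longitude 76.2918° lies in the 6° band [72°, 78°), giving zone 43; latitude is north of the equator, so 43N.
Zone 43 central meridian λ₀ = 6×43 − 183 = 75°; Δλ = +1.2918°.
Transverse Mercator on WGS84 with k₀ = 0.9996 gives E = 627042.313 m, N = 3095681.021 m.

Zone 43N: E 627042 m, N 3095681 m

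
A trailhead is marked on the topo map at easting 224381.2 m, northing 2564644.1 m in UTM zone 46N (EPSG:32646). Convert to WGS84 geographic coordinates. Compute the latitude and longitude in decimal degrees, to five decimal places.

lat 23.16780°, lon 90.30790°

Zone 46N: λ₀ = 93°, k₀ = 0.9996, false easting 500000 m.
Meridian distance M = (N − FN)/k₀ = 2565670.4 m.
Inverse transverse Mercator on WGS84 gives φ = 23.16779979°, λ = 90.30790018°.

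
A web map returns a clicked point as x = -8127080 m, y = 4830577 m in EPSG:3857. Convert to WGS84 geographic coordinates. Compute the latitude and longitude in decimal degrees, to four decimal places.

lat 39.7562°, lon -73.0068°

R = 6378137 m. λ = x/R = -73.00680179°.
φ = 2·arctan(exp(y/R)) − 90° = 2·arctan(2.13265) − 90° = 39.75620056°.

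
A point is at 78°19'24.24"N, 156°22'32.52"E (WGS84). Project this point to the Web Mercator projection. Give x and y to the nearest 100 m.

x 17407700 m, y 14544200 m

Web Mercator is spherical with R = a = 6378137 m.
x = R·λ = 6378137 × 2.729270835 = 17407663.296 m.
y = R·ln tan(π/4 + φ/2) = 6378137 × 2.280317859 = 14544179.710 m.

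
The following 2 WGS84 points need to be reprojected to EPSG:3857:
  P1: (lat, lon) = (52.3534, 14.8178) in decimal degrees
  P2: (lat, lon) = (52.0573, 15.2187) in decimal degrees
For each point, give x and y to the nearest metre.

P1: x 1649510 m, y 6864279 m; P2: x 1694138 m, y 6810493 m

Web Mercator: x = R·λ, y = R·ln tan(π/4+φ/2), R = 6378137 m.
P1 (52.3534°, 14.8178°) → (1649509.951, 6864278.683) m.
P2 (52.0573°, 15.2187°) → (1694137.935, 6810492.668) m.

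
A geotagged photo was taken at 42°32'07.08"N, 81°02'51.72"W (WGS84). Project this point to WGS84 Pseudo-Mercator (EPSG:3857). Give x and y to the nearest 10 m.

x -9022190 m, y 5241510 m

Web Mercator is spherical with R = a = 6378137 m.
x = R·λ = 6378137 × -1.414549216 = -9022188.694 m.
y = R·ln tan(π/4 + φ/2) = 6378137 × 0.821792498 = 5241505.140 m.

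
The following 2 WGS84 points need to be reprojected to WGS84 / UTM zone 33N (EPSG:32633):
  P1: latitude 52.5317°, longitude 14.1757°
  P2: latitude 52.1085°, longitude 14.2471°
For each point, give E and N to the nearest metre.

UTM zone 33N: λ₀ = 15°, k₀ = 0.9996.
P1 (52.5317°, 14.1757°) → (444084.740, 5820497.328) m.
P2 (52.1085°, 14.2471°) → (448438.421, 5773373.362) m.

P1: E 444085 m, N 5820497 m; P2: E 448438 m, N 5773373 m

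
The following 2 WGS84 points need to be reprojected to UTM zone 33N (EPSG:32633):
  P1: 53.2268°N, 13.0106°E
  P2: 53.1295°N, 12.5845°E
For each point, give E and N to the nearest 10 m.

UTM zone 33N: λ₀ = 15°, k₀ = 0.9996.
P1 (53.2268°, 13.0106°) → (367198.837, 5899347.720) m.
P2 (53.1295°, 12.5845°) → (338393.723, 5889402.395) m.

P1: E 367200 m, N 5899350 m; P2: E 338390 m, N 5889400 m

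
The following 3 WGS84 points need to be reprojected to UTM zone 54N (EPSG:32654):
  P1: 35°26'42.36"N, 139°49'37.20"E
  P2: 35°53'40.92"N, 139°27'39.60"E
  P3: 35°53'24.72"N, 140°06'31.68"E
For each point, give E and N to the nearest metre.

UTM zone 54N: λ₀ = 141°, k₀ = 0.9996.
P1 (35.4451°, 139.8270°) → (393542.201, 3923036.796) m.
P2 (35.8947°, 139.4610°) → (361104.161, 3973363.088) m.
P3 (35.8902°, 140.1088°) → (419566.045, 3972136.876) m.

P1: E 393542 m, N 3923037 m; P2: E 361104 m, N 3973363 m; P3: E 419566 m, N 3972137 m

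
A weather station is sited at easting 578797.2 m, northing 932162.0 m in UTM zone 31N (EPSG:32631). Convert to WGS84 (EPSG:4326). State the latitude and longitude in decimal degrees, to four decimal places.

lat 8.4323°, lon 3.7158°

Zone 31N: λ₀ = 3°, k₀ = 0.9996, false easting 500000 m.
Meridian distance M = (N − FN)/k₀ = 932535.0 m.
Inverse transverse Mercator on WGS84 gives φ = 8.43230024°, λ = 3.71579975°.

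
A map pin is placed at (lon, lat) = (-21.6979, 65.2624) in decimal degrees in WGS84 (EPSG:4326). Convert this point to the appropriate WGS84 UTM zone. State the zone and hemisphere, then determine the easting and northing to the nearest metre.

Longitude -21.6979° lies in the 6° band [-24°, -18°), giving zone 27; latitude is north of the equator, so 27N.
Zone 27 central meridian λ₀ = 6×27 − 183 = -21°; Δλ = -0.6979°.
Transverse Mercator on WGS84 with k₀ = 0.9996 gives E = 467413.076 m, N = 7237879.313 m.

Zone 27N: E 467413 m, N 7237879 m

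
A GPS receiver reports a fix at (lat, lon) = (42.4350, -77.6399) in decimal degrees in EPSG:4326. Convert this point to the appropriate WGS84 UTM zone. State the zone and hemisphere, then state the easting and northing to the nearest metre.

Zone 18N: E 282858 m, N 4701452 m

Longitude -77.6399° lies in the 6° band [-78°, -72°), giving zone 18; latitude is north of the equator, so 18N.
Zone 18 central meridian λ₀ = 6×18 − 183 = -75°; Δλ = -2.6399°.
Transverse Mercator on WGS84 with k₀ = 0.9996 gives E = 282858.103 m, N = 4701452.257 m.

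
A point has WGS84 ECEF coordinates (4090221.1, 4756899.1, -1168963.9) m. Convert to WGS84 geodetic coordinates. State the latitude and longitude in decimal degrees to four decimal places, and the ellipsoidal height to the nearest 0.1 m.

λ = atan2(Y, X) = 49.30940000°; p = √(X²+Y²) = 6273595.3 m.
Bowring's method on WGS84 (a = 6378137 m, b = 6356752.314 m) gives φ = -10.62440047°, h = 4157.072 m.

lat -10.6244°, lon 49.3094°, h 4157.1 m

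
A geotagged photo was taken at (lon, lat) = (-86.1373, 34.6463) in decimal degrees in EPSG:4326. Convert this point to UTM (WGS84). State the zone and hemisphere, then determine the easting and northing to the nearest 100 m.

Zone 16N: E 579100 m, N 3834200 m

Longitude -86.1373° lies in the 6° band [-90°, -84°), giving zone 16; latitude is north of the equator, so 16N.
Zone 16 central meridian λ₀ = 6×16 − 183 = -87°; Δλ = +0.8627°.
Transverse Mercator on WGS84 with k₀ = 0.9996 gives E = 579061.113 m, N = 3834158.620 m.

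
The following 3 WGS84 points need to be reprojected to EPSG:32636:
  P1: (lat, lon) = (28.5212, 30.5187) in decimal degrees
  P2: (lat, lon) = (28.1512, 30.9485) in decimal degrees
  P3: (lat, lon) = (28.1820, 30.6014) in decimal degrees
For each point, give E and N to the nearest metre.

P1: E 257175 m, N 3157452 m; P2: E 298550 m, N 3115654 m; P3: E 264523 m, N 3119692 m

UTM zone 36N: λ₀ = 33°, k₀ = 0.9996.
P1 (28.5212°, 30.5187°) → (257174.654, 3157452.184) m.
P2 (28.1512°, 30.9485°) → (298549.539, 3115653.775) m.
P3 (28.1820°, 30.6014°) → (264522.652, 3119692.403) m.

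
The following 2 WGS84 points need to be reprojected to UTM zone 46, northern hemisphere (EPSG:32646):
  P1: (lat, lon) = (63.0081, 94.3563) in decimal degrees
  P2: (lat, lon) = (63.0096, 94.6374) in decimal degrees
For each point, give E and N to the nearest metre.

UTM zone 46N: λ₀ = 93°, k₀ = 0.9996.
P1 (63.0081°, 94.3563°) → (568677.254, 6987216.058) m.
P2 (63.0096°, 94.6374°) → (582904.622, 6987714.520) m.

P1: E 568677 m, N 6987216 m; P2: E 582905 m, N 6987715 m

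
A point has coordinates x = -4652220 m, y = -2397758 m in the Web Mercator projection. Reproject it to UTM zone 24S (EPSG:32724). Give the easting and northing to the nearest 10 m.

Web Mercator inverse (R = 6378137 m) → φ = -21.04929951°, λ = -41.79160331°.
UTM 24S forward: E = 209881.600 m, N = 7669856.334 m.

E 209880 m, N 7669860 m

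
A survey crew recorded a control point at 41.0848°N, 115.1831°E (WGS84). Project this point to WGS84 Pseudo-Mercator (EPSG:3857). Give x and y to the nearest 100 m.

Web Mercator is spherical with R = a = 6378137 m.
x = R·λ = 6378137 × 2.010324338 = 12822124.040 m.
y = R·ln tan(π/4 + φ/2) = 6378137 × 0.787825301 = 5024857.702 m.

x 12822100 m, y 5024900 m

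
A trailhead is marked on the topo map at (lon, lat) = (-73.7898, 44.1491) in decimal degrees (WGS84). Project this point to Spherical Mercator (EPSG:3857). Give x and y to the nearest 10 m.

x -8214240 m, y 5488540 m

Web Mercator is spherical with R = a = 6378137 m.
x = R·λ = 6378137 × -1.287874964 = -8214242.962 m.
y = R·ln tan(π/4 + φ/2) = 6378137 × 0.860524761 = 5488544.818 m.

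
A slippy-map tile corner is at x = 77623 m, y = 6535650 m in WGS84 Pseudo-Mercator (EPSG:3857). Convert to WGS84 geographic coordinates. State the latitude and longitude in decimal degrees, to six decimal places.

R = 6378137 m. λ = x/R = 0.69729927°.
φ = 2·arctan(exp(y/R)) − 90° = 2·arctan(2.78625) − 90° = 50.51330276°.

lat 50.513303°, lon 0.697299°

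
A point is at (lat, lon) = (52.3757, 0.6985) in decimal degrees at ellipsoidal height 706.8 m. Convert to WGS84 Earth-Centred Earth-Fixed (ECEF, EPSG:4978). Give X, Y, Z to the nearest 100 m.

X 3902100 m, Y 47600 m, Z 5029000 m

WGS84: a = 6378137 m, e² = 0.006694380; N(φ) = a/√(1−e²sin²φ) = 6391571.727 m.
X = (N+h)·cosφ·cosλ = 3902075.436 m; Y = (N+h)·cosφ·sinλ = 47573.046 m; Z = (N(1−e²)+h)·sinφ = 5028992.373 m.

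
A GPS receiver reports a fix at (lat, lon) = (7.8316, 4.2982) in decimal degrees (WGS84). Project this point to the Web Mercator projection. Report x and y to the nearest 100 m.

Web Mercator is spherical with R = a = 6378137 m.
x = R·λ = 6378137 × 0.075017742 = 478473.435 m.
y = R·ln tan(π/4 + φ/2) = 6378137 × 0.137114835 = 874537.201 m.

x 478500 m, y 874500 m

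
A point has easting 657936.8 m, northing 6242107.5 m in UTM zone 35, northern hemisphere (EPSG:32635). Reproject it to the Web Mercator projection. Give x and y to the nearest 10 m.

Unproject from UTM 35N (λ₀ = 27°) → φ = 56.29740009°, λ = 29.55230052°.
Web Mercator (R = 6378137 m): x = 3289747.046 m, y = 7617848.845 m.

x 3289750 m, y 7617850 m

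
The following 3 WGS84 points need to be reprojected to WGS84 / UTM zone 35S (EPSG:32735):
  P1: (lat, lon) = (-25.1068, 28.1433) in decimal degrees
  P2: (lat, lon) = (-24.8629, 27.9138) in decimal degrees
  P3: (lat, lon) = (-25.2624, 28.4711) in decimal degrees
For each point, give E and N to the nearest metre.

P1: E 615275 m, N 7222738 m; P2: E 592316 m, N 7249923 m; P3: E 648142 m, N 7205185 m

UTM zone 35S: λ₀ = 27°, k₀ = 0.9996.
P1 (-25.1068°, 28.1433°) → (615275.074, 7222738.309) m.
P2 (-24.8629°, 27.9138°) → (592315.901, 7249923.464) m.
P3 (-25.2624°, 28.4711°) → (648141.867, 7205184.816) m.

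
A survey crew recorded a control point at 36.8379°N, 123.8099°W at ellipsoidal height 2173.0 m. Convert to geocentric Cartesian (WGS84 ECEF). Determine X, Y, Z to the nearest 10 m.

X -2844820 m, Y -4247950 m, Z 3804310 m

WGS84: a = 6378137 m, e² = 0.006694380; N(φ) = a/√(1−e²sin²φ) = 6385825.015 m.
X = (N+h)·cosφ·cosλ = -2844816.562 m; Y = (N+h)·cosφ·sinλ = -4247948.271 m; Z = (N(1−e²)+h)·sinφ = 3804313.856 m.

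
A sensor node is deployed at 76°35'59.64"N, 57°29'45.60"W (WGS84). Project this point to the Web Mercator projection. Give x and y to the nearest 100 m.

Web Mercator is spherical with R = a = 6378137 m.
x = R·λ = 6378137 × -1.003494507 = -6400425.443 m.
y = R·ln tan(π/4 + φ/2) = 6378137 × 2.141539216 = 13659030.511 m.

x -6400400 m, y 13659000 m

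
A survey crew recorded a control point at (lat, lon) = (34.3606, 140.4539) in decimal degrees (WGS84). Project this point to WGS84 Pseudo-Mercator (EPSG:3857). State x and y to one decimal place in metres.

Web Mercator is spherical with R = a = 6378137 m.
x = R·λ = 6378137 × 2.451383002 = 15635256.628 m.
y = R·ln tan(π/4 + φ/2) = 6378137 × 0.639265852 = 4077325.183 m.

x 15635256.6 m, y 4077325.2 m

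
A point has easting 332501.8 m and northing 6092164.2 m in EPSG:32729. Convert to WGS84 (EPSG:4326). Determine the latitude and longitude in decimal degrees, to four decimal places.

lat -35.2997°, lon -10.8422°

Zone 29S: λ₀ = -9°, k₀ = 0.9996, false easting 500000 m, false northing 10000000 m.
Meridian distance M = (N − FN)/k₀ = -3909399.6 m.
Inverse transverse Mercator on WGS84 gives φ = -35.29969998°, λ = -10.84219958°.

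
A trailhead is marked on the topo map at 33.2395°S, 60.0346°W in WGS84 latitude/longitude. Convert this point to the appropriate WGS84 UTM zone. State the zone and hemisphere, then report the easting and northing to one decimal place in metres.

Longitude -60.0346° lies in the 6° band [-66°, -60°), giving zone 20; latitude is south of the equator, so 20S.
Zone 20 central meridian λ₀ = 6×20 − 183 = -63°; Δλ = +2.9654°.
Transverse Mercator on WGS84 with k₀ = 0.9996 gives E = 776314.071 m, N = 6318239.982 m.

Zone 20S: E 776314.1 m, N 6318240.0 m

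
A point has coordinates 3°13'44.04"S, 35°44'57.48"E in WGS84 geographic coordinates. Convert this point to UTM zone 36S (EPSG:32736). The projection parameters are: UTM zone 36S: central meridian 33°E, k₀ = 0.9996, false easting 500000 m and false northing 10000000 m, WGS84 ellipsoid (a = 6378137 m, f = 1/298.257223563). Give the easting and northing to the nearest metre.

E 805563 m, N 9642693 m

Zone 36 central meridian λ₀ = 6×36 − 183 = 33°; Δλ = +2.7493°.
Transverse Mercator on WGS84 with k₀ = 0.9996 gives E = 805563.156 m, N = 9642692.575 m.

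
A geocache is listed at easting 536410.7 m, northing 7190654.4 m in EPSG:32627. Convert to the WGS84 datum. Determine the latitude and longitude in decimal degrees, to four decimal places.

Zone 27N: λ₀ = -21°, k₀ = 0.9996, false easting 500000 m.
Meridian distance M = (N − FN)/k₀ = 7193531.8 m.
Inverse transverse Mercator on WGS84 gives φ = 64.83830029°, λ = -20.23249954°.

lat 64.8383°, lon -20.2325°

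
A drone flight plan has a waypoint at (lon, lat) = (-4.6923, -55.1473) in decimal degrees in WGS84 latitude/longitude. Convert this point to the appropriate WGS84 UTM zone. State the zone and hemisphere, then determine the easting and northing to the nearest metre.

Zone 30S: E 392148 m, N 3887510 m

Longitude -4.6923° lies in the 6° band [-6°, 0°), giving zone 30; latitude is south of the equator, so 30S.
Zone 30 central meridian λ₀ = 6×30 − 183 = -3°; Δλ = -1.6923°.
Transverse Mercator on WGS84 with k₀ = 0.9996 gives E = 392148.429 m, N = 3887509.765 m.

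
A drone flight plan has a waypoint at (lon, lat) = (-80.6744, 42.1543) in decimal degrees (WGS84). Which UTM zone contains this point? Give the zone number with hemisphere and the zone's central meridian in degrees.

Zone 17N, central meridian -81°

UTM zone = ⌊(λ + 180)/6⌋ + 1; -80.6744° ∈ [-84°, -78°) → zone 17.
Hemisphere: N (φ ≥ 0).
Central meridian λ₀ = 6×17 − 183 = -81°.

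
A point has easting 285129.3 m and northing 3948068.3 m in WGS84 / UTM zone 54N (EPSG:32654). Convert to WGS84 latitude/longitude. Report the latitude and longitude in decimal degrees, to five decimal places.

lat 35.65310°, lon 138.62650°

Zone 54N: λ₀ = 141°, k₀ = 0.9996, false easting 500000 m.
Meridian distance M = (N − FN)/k₀ = 3949648.2 m.
Inverse transverse Mercator on WGS84 gives φ = 35.65310022°, λ = 138.62650010°.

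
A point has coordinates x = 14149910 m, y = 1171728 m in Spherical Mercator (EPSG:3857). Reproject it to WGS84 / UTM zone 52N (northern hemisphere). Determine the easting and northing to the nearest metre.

Web Mercator inverse (R = 6378137 m) → φ = 10.46709979°, λ = 127.11080422°.
UTM 52N forward: E = 293219.927 m, N = 1157676.915 m.

E 293220 m, N 1157677 m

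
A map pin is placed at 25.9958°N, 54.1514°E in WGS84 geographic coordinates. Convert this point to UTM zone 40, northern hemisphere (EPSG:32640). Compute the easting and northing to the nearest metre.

E 214836 m, N 2878327 m

Zone 40 central meridian λ₀ = 6×40 − 183 = 57°; Δλ = -2.8486°.
Transverse Mercator on WGS84 with k₀ = 0.9996 gives E = 214835.773 m, N = 2878327.477 m.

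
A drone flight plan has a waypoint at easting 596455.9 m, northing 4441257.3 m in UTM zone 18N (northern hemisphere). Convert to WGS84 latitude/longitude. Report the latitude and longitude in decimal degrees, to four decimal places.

Zone 18N: λ₀ = -75°, k₀ = 0.9996, false easting 500000 m.
Meridian distance M = (N − FN)/k₀ = 4443034.5 m.
Inverse transverse Mercator on WGS84 gives φ = 40.11610038°, λ = -73.86809988°.

lat 40.1161°, lon -73.8681°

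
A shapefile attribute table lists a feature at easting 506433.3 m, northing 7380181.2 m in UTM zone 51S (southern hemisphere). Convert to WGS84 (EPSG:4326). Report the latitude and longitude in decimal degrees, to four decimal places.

lat -23.6892°, lon 123.0631°

Zone 51S: λ₀ = 123°, k₀ = 0.9996, false easting 500000 m, false northing 10000000 m.
Meridian distance M = (N − FN)/k₀ = -2620867.1 m.
Inverse transverse Mercator on WGS84 gives φ = -23.68920026°, λ = 123.06310011°.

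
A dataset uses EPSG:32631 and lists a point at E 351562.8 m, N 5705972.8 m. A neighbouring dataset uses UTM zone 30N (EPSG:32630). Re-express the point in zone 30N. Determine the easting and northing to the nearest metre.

UTM 31N → geographic: φ = 51.48540020°, λ = 0.86210005°.
UTM 30N (λ₀ = -3°) forward: E = 768119.072 m, N = 5710880.830 m.

E 768119 m, N 5710881 m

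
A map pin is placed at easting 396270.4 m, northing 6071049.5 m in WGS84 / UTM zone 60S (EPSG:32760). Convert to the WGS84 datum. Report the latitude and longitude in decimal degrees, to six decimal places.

lat -35.498700°, lon 175.856300°

Zone 60S: λ₀ = 177°, k₀ = 0.9996, false easting 500000 m, false northing 10000000 m.
Meridian distance M = (N − FN)/k₀ = -3930522.7 m.
Inverse transverse Mercator on WGS84 gives φ = -35.49869997°, λ = 175.85630036°.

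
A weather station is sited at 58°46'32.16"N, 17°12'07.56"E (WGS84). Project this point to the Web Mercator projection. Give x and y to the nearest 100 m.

Web Mercator is spherical with R = a = 6378137 m.
x = R·λ = 6378137 × 0.300233283 = 1914929.013 m.
y = R·ln tan(π/4 + φ/2) = 6378137 × 1.274987147 = 8132042.699 m.

x 1914900 m, y 8132000 m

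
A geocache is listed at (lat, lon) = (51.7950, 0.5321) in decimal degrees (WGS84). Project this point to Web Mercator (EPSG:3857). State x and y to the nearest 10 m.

Web Mercator is spherical with R = a = 6378137 m.
x = R·λ = 6378137 × 0.009286897 = 59233.101 m.
y = R·ln tan(π/4 + φ/2) = 6378137 × 1.060363451 = 6763143.362 m.

x 59230 m, y 6763140 m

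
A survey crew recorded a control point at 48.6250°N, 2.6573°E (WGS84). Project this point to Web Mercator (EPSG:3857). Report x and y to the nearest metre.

Web Mercator is spherical with R = a = 6378137 m.
x = R·λ = 6378137 × 0.046378634 = 295809.283 m.
y = R·ln tan(π/4 + φ/2) = 6378137 × 0.973868958 = 6211469.633 m.

x 295809 m, y 6211470 m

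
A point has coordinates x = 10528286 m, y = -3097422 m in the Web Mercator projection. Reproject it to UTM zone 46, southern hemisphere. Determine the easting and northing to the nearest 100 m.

E 656800 m, N 7035700 m

Web Mercator inverse (R = 6378137 m) → φ = -26.79130360°, λ = 94.57720229°.
UTM 46S forward: E = 656782.097 m, N = 7035706.644 m.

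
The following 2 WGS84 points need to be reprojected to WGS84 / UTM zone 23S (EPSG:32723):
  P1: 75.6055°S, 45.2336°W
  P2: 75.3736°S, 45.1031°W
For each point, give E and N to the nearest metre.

UTM zone 23S: λ₀ = -45°, k₀ = 0.9996.
P1 (-75.6055°, -45.2336°) → (493517.641, 1608820.709) m.
P2 (-75.3736°, -45.1031°) → (497093.912, 1634706.028) m.

P1: E 493518 m, N 1608821 m; P2: E 497094 m, N 1634706 m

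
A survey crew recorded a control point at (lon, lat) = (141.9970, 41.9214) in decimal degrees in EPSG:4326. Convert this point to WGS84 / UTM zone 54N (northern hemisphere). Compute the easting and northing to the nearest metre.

Zone 54 central meridian λ₀ = 6×54 − 183 = 141°; Δλ = +0.9970°.
Transverse Mercator on WGS84 with k₀ = 0.9996 gives E = 582671.157 m, N = 4641529.999 m.

E 582671 m, N 4641530 m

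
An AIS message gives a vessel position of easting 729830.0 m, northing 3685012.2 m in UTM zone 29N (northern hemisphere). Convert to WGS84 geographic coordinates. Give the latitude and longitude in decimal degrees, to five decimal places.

lat 33.27970°, lon -6.53220°

Zone 29N: λ₀ = -9°, k₀ = 0.9996, false easting 500000 m.
Meridian distance M = (N − FN)/k₀ = 3686486.8 m.
Inverse transverse Mercator on WGS84 gives φ = 33.27970030°, λ = -6.53219948°.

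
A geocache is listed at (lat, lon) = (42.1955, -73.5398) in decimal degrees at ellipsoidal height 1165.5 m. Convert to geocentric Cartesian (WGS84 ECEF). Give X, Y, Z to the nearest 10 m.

WGS84: a = 6378137 m, e² = 0.006694380; N(φ) = a/√(1−e²sin²φ) = 6387789.979 m.
X = (N+h)·cosφ·cosλ = 1341178.273 m; Y = (N+h)·cosφ·sinλ = -4539318.623 m; Z = (N(1−e²)+h)·sinφ = 4262499.375 m.

X 1341180 m, Y -4539320 m, Z 4262500 m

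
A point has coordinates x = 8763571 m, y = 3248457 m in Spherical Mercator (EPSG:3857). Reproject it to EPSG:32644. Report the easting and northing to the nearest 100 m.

E 276200 m, N 3098800 m

Web Mercator inverse (R = 6378137 m) → φ = 27.99590093°, λ = 78.72449773°.
UTM 44N forward: E = 276225.271 m, N = 3098834.872 m.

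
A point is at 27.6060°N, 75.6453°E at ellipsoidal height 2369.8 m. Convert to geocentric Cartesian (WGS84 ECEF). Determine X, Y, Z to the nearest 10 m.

WGS84: a = 6378137 m, e² = 0.006694380; N(φ) = a/√(1−e²sin²φ) = 6382726.167 m.
X = (N+h)·cosφ·cosλ = 1402799.962 m; Y = (N+h)·cosφ·sinλ = 5481533.613 m; Z = (N(1−e²)+h)·sinφ = 2938982.324 m.

X 1402800 m, Y 5481530 m, Z 2938980 m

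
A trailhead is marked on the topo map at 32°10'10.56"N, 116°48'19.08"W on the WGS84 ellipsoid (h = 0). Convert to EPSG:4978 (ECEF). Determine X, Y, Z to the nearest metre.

X -2437019 m, Y -4823370 m, Z 3376366 m

WGS84: a = 6378137 m, e² = 0.006694380; N(φ) = a/√(1−e²sin²φ) = 6384197.569 m.
X = (N+h)·cosφ·cosλ = -2437019.353 m; Y = (N+h)·cosφ·sinλ = -4823369.603 m; Z = (N(1−e²)+h)·sinφ = 3376365.608 m.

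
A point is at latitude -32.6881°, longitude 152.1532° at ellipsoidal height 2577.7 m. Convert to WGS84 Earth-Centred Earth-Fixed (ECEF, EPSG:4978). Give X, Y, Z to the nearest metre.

X -4752931 m, Y 2510900 m, Z -3426290 m

WGS84: a = 6378137 m, e² = 0.006694380; N(φ) = a/√(1−e²sin²φ) = 6384372.965 m.
X = (N+h)·cosφ·cosλ = -4752931.095 m; Y = (N+h)·cosφ·sinλ = 2510899.887 m; Z = (N(1−e²)+h)·sinφ = -3426289.822 m.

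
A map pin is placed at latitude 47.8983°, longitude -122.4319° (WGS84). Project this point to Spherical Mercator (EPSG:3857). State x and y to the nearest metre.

Web Mercator is spherical with R = a = 6378137 m.
x = R·λ = 6378137 × -2.136839764 = -13629056.765 m.
y = R·ln tan(π/4 + φ/2) = 6378137 × 0.954816779 = 6089952.225 m.

x -13629057 m, y 6089952 m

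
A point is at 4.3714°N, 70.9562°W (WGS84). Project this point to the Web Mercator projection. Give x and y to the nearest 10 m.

Web Mercator is spherical with R = a = 6378137 m.
x = R·λ = 6378137 × -1.238419315 = -7898808.053 m.
y = R·ln tan(π/4 + φ/2) = 6378137 × 0.076369450 = 487094.813 m.

x -7898810 m, y 487090 m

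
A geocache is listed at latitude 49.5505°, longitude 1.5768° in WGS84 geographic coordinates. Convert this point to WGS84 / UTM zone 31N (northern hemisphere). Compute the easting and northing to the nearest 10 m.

E 397060 m, N 5489630 m

Zone 31 central meridian λ₀ = 6×31 − 183 = 3°; Δλ = -1.4232°.
Transverse Mercator on WGS84 with k₀ = 0.9996 gives E = 397057.278 m, N = 5489628.207 m.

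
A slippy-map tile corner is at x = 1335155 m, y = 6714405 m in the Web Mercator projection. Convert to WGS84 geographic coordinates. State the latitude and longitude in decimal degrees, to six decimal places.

lat 51.523402°, lon 11.993901°

R = 6378137 m. λ = x/R = 11.99390143°.
φ = 2·arctan(exp(y/R)) − 90° = 2·arctan(2.86544) − 90° = 51.52340224°.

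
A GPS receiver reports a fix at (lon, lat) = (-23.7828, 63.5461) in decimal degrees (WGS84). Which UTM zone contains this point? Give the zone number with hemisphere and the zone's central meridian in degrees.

Zone 27N, central meridian -21°

UTM zone = ⌊(λ + 180)/6⌋ + 1; -23.7828° ∈ [-24°, -18°) → zone 27.
Hemisphere: N (φ ≥ 0).
Central meridian λ₀ = 6×27 − 183 = -21°.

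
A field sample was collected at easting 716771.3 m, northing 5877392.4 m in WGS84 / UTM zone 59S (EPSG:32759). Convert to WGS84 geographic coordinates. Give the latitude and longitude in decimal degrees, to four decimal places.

Zone 59S: λ₀ = 171°, k₀ = 0.9996, false easting 500000 m, false northing 10000000 m.
Meridian distance M = (N − FN)/k₀ = -4124257.3 m.
Inverse transverse Mercator on WGS84 gives φ = -37.22479971°, λ = 173.44329963°.

lat -37.2248°, lon 173.4433°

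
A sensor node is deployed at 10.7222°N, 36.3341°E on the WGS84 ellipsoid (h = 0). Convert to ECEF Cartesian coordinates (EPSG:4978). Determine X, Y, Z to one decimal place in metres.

WGS84: a = 6378137 m, e² = 0.006694380; N(φ) = a/√(1−e²sin²φ) = 6378876.089 m.
X = (N+h)·cosφ·cosλ = 5048951.080 m; Y = (N+h)·cosφ·sinλ = 3713451.676 m; Z = (N(1−e²)+h)·sinφ = 1178828.141 m.

X 5048951.1 m, Y 3713451.7 m, Z 1178828.1 m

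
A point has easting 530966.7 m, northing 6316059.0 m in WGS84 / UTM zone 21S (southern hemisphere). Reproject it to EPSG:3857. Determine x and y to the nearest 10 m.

Unproject from UTM 21S (λ₀ = -57°) → φ = -33.29409993°, λ = -56.66739984°.
Web Mercator (R = 6378137 m): x = -6308186.095 m, y = -3934406.191 m.

x -6308190 m, y -3934410 m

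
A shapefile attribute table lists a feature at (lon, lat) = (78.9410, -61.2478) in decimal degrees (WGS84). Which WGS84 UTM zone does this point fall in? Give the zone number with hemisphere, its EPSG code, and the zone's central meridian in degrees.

UTM zone = ⌊(λ + 180)/6⌋ + 1; 78.9410° ∈ [78°, 84°) → zone 44.
Hemisphere: S (φ < 0).
Central meridian λ₀ = 6×44 − 183 = 81°.
EPSG code: 32744.

Zone 44S (EPSG:32744), central meridian 81°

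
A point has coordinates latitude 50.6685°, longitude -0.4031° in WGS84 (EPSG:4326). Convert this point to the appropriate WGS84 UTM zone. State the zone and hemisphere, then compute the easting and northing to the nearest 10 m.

Longitude -0.4031° lies in the 6° band [-6°, 0°), giving zone 30; latitude is north of the equator, so 30N.
Zone 30 central meridian λ₀ = 6×30 − 183 = -3°; Δλ = +2.5969°.
Transverse Mercator on WGS84 with k₀ = 0.9996 gives E = 683506.529 m, N = 5616179.581 m.

Zone 30N: E 683510 m, N 5616180 m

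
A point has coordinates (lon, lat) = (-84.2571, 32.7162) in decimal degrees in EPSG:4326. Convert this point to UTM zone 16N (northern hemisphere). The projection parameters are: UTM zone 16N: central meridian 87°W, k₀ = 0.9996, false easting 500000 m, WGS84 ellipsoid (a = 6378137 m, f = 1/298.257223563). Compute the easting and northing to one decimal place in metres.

Zone 16 central meridian λ₀ = 6×16 − 183 = -87°; Δλ = +2.7429°.
Transverse Mercator on WGS84 with k₀ = 0.9996 gives E = 757088.600 m, N = 3623153.085 m.

E 757088.6 m, N 3623153.1 m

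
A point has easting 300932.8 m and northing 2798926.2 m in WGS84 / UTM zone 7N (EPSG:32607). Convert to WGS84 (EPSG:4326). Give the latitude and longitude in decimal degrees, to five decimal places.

lat 25.29360°, lon -142.97720°

Zone 7N: λ₀ = -141°, k₀ = 0.9996, false easting 500000 m.
Meridian distance M = (N − FN)/k₀ = 2800046.2 m.
Inverse transverse Mercator on WGS84 gives φ = 25.29359983°, λ = -142.97719996°.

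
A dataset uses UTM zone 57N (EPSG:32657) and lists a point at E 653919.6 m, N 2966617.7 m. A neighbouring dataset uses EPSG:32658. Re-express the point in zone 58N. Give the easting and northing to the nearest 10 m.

E 57370 m, N 2973450 m

UTM 57N → geographic: φ = 26.81259977°, λ = 160.54869957°.
UTM 58N (λ₀ = 165°) forward: E = 57367.811 m, N = 2973445.238 m.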